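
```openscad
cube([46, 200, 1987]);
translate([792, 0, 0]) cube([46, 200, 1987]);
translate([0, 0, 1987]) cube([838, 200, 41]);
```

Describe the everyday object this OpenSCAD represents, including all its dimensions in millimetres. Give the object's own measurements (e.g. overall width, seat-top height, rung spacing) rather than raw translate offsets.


A door frame. The clear opening is 746 mm wide and 1987 mm high. Two 46 mm wide jambs, 200 mm deep, stand either side of the opening from the floor to the top of the opening. A 41 mm thick head sits across the top of both jambs, spanning the full outside width of the frame.


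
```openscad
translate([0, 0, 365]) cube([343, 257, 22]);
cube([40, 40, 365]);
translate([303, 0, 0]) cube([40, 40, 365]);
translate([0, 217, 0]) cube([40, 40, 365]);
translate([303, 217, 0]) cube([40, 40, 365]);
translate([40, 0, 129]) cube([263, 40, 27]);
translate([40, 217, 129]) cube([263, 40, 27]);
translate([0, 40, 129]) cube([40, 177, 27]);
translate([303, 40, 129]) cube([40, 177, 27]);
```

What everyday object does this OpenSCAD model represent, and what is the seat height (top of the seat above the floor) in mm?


A stool. The seat height is 387 mm.

A 343×257×22 slab at z = 365 on four corner posts — a stool. The seat top is 365 + 22 = 387 mm.


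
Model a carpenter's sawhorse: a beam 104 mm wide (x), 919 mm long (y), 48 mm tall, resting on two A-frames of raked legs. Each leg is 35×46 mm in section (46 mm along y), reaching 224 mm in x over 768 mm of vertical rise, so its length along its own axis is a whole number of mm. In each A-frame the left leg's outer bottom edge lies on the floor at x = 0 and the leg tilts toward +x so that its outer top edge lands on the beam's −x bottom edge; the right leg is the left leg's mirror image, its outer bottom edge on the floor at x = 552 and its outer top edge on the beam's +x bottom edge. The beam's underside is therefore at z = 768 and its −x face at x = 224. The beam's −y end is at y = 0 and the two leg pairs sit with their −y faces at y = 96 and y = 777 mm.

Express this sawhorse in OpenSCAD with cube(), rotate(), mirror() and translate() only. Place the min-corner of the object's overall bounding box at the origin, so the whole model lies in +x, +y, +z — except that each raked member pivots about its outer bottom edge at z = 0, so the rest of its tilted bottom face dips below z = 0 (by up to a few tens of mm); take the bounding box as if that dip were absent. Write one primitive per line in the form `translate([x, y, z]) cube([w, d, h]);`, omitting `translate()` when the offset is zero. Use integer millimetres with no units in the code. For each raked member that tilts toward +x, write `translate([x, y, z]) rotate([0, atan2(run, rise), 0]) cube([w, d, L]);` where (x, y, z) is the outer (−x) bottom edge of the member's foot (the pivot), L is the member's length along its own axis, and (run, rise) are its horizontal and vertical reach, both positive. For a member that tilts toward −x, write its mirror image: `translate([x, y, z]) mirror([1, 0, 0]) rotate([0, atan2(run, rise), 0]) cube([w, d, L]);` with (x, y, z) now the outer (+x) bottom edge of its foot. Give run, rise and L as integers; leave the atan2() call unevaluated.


// leg length = √(224² + 768²) = 800
// right-leg outer foot x = 2·224 + 104 = 552
// beam min-corner = (224, 0, 768)
translate([224, 0, 768]) cube([104, 919, 48]);
translate([0, 96, 0]) rotate([0, atan2(224, 768), 0]) cube([35, 46, 800]);
translate([552, 96, 0]) mirror([1, 0, 0]) rotate([0, atan2(224, 768), 0]) cube([35, 46, 800]);
translate([0, 777, 0]) rotate([0, atan2(224, 768), 0]) cube([35, 46, 800]);
translate([552, 777, 0]) mirror([1, 0, 0]) rotate([0, atan2(224, 768), 0]) cube([35, 46, 800]);


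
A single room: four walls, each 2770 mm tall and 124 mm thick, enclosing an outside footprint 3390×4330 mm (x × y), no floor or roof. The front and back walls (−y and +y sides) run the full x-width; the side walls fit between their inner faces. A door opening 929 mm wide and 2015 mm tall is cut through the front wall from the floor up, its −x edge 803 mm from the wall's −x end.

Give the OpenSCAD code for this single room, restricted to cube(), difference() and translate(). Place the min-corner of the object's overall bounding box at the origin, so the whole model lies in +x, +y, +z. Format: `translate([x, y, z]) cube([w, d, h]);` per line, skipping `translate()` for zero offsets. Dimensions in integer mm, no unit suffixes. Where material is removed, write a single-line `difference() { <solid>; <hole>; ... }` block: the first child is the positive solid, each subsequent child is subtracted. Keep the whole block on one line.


difference() { cube([3390, 124, 2770]); translate([803, 0, 0]) cube([929, 124, 2015]); }
translate([0, 4206, 0]) cube([3390, 124, 2770]);
translate([0, 124, 0]) cube([124, 4082, 2770]);
translate([3266, 124, 0]) cube([124, 4082, 2770]);


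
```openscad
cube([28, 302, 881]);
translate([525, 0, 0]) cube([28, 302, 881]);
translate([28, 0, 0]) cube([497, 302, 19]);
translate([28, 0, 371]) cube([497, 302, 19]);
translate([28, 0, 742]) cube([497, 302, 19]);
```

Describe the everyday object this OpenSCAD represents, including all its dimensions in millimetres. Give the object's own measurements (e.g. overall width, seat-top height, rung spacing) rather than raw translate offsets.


An open bookshelf. Two side panels, each 28 mm thick, 302 mm deep and 881 mm tall, stand 553 mm apart (outside-to-outside). Between them sit 3 shelves, each 19 mm thick and 302 mm deep, spanning the full gap between the sides. The bottom shelf rests on the floor (its underside at z = 0) and the clear gap between one shelf's top and the next shelf's underside is 352 mm.


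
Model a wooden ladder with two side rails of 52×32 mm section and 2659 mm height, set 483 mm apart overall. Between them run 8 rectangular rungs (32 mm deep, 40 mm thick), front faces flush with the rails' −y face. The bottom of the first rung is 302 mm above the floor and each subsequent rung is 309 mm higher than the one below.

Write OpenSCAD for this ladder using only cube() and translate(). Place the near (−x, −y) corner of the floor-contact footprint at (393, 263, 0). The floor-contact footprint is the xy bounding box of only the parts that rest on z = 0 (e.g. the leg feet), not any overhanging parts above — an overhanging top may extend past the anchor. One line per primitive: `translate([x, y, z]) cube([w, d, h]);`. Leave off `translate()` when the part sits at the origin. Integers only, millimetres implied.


translate([393, 263, 0]) cube([52, 32, 2659]);
translate([824, 263, 0]) cube([52, 32, 2659]);
translate([445, 263, 302]) cube([379, 32, 40]);
translate([445, 263, 611]) cube([379, 32, 40]);
translate([445, 263, 920]) cube([379, 32, 40]);
translate([445, 263, 1229]) cube([379, 32, 40]);
translate([445, 263, 1538]) cube([379, 32, 40]);
translate([445, 263, 1847]) cube([379, 32, 40]);
translate([445, 263, 2156]) cube([379, 32, 40]);
translate([445, 263, 2465]) cube([379, 32, 40]);


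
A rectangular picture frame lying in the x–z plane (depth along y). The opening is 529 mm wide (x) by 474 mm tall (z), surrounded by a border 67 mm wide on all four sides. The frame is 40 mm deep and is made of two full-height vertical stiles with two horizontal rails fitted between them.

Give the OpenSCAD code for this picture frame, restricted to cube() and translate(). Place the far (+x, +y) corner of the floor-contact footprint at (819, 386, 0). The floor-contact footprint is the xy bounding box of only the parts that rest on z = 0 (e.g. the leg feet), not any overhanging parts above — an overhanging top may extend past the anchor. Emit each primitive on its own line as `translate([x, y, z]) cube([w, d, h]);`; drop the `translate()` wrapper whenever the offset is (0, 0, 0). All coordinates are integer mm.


translate([156, 346, 0]) cube([67, 40, 608]);
translate([752, 346, 0]) cube([67, 40, 608]);
translate([223, 346, 0]) cube([529, 40, 67]);
translate([223, 346, 541]) cube([529, 40, 67]);


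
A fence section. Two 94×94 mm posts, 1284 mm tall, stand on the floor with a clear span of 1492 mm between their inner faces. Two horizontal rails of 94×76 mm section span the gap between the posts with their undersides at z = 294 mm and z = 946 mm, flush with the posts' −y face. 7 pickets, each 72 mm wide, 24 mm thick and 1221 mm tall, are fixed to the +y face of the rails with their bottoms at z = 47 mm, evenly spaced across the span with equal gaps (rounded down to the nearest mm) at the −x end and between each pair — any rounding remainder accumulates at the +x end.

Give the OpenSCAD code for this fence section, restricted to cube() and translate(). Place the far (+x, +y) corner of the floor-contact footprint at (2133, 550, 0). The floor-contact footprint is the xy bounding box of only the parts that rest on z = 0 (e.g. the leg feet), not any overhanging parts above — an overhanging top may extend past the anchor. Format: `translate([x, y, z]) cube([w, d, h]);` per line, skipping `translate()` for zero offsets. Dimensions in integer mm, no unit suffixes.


translate([453, 456, 0]) cube([94, 94, 1284]);
translate([2039, 456, 0]) cube([94, 94, 1284]);
translate([547, 456, 294]) cube([1492, 94, 76]);
translate([547, 456, 946]) cube([1492, 94, 76]);
translate([670, 550, 47]) cube([72, 24, 1221]);
translate([865, 550, 47]) cube([72, 24, 1221]);
translate([1060, 550, 47]) cube([72, 24, 1221]);
translate([1255, 550, 47]) cube([72, 24, 1221]);
translate([1450, 550, 47]) cube([72, 24, 1221]);
translate([1645, 550, 47]) cube([72, 24, 1221]);
translate([1840, 550, 47]) cube([72, 24, 1221]);


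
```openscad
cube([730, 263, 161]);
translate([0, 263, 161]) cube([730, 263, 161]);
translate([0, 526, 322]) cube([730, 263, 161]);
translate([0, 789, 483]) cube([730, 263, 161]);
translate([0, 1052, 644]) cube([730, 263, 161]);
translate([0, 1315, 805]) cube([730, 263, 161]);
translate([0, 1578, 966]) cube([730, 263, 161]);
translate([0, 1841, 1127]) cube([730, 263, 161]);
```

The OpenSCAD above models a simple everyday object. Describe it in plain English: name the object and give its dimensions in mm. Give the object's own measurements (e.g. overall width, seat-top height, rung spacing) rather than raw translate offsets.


A straight staircase of 8 solid steps. Each step is 730 mm wide (x), 263 mm deep (y, the going) and 161 mm tall (the rise). The first step rests on the floor; each subsequent step sits one going further in +y and one rise higher in +z, directly behind and above the previous step with no overlap.


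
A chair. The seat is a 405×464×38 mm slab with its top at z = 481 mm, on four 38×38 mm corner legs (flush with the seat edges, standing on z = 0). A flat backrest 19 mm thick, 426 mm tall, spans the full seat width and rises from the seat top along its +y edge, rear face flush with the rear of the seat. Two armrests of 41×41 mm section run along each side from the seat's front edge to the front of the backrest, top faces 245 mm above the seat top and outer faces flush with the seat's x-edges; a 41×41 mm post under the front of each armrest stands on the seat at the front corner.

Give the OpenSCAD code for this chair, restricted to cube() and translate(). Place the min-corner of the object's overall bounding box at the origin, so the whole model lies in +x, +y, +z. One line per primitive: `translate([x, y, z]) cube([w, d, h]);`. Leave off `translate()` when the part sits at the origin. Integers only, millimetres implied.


translate([0, 0, 443]) cube([405, 464, 38]);
cube([38, 38, 443]);
translate([367, 0, 0]) cube([38, 38, 443]);
translate([0, 426, 0]) cube([38, 38, 443]);
translate([367, 426, 0]) cube([38, 38, 443]);
translate([0, 445, 481]) cube([405, 19, 426]);
translate([0, 0, 685]) cube([41, 445, 41]);
translate([364, 0, 685]) cube([41, 445, 41]);
translate([0, 0, 481]) cube([41, 41, 204]);
translate([364, 0, 481]) cube([41, 41, 204]);


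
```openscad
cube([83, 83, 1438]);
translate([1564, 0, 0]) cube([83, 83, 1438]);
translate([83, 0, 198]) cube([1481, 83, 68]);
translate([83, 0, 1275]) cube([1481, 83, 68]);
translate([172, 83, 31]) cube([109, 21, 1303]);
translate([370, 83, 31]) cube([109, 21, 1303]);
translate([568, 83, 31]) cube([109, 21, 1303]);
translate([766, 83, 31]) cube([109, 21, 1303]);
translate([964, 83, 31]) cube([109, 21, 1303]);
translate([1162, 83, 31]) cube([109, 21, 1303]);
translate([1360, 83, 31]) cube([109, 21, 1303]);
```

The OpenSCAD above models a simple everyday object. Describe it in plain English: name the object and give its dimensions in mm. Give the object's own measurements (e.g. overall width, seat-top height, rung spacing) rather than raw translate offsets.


A fence section. Two 83×83 mm posts, 1438 mm tall, stand on the floor with a clear span of 1481 mm between their inner faces. Two horizontal rails of 83×68 mm section span the gap between the posts with their undersides at z = 198 mm and z = 1275 mm, flush with the posts' −y face. 7 pickets, each 109 mm wide, 21 mm thick and 1303 mm tall, are fixed to the +y face of the rails with their bottoms at z = 31 mm, spaced across the span with a 89 mm gap after the −x post and between neighbouring pickets, with 95 mm left before the +x post.


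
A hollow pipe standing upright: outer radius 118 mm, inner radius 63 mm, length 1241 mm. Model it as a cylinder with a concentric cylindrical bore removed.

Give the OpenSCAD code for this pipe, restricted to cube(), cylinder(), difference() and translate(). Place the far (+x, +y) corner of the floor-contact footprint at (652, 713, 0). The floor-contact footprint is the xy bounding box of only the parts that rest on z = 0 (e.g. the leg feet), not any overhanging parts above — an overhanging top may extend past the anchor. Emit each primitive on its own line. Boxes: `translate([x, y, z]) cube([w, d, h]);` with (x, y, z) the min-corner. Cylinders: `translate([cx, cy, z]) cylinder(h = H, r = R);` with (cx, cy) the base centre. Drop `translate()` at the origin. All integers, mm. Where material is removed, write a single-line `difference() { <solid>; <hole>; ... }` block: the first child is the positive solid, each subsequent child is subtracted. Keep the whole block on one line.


difference() { translate([534, 595, 0]) cylinder(h = 1241, r = 118); translate([534, 595, 0]) cylinder(h = 1241, r = 63); }


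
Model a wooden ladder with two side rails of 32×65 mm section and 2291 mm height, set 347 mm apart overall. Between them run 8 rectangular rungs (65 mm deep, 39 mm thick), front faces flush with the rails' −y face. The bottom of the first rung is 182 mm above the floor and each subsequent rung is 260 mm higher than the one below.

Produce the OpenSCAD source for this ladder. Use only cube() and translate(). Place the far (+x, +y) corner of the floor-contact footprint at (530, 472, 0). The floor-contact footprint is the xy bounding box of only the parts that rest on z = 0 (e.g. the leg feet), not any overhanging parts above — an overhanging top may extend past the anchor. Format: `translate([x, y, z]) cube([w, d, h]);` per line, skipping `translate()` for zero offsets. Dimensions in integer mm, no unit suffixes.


translate([183, 407, 0]) cube([32, 65, 2291]);
translate([498, 407, 0]) cube([32, 65, 2291]);
translate([215, 407, 182]) cube([283, 65, 39]);
translate([215, 407, 442]) cube([283, 65, 39]);
translate([215, 407, 702]) cube([283, 65, 39]);
translate([215, 407, 962]) cube([283, 65, 39]);
translate([215, 407, 1222]) cube([283, 65, 39]);
translate([215, 407, 1482]) cube([283, 65, 39]);
translate([215, 407, 1742]) cube([283, 65, 39]);
translate([215, 407, 2002]) cube([283, 65, 39]);


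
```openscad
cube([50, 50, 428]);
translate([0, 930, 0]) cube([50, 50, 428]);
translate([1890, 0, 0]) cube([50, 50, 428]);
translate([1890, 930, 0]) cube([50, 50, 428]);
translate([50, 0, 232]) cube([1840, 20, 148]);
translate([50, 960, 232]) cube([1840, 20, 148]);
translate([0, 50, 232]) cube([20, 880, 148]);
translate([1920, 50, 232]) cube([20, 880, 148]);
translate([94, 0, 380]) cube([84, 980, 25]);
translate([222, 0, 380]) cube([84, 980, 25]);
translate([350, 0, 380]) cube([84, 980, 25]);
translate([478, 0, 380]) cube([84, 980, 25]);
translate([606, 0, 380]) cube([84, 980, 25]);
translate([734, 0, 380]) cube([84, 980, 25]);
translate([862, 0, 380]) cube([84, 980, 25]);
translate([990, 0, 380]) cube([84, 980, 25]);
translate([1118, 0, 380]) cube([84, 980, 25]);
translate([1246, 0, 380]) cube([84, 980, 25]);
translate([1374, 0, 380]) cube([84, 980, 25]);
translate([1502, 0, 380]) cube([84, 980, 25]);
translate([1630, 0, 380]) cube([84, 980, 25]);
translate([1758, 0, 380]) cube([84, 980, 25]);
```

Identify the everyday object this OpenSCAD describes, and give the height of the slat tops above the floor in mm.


A bed frame. The slat-top height is 405 mm.

Four posts, four rails, and a row of slats — a bed frame. Slats sit on the rails at z = 232 + 148 = 380; with slat thickness 25, the top is 405 mm.


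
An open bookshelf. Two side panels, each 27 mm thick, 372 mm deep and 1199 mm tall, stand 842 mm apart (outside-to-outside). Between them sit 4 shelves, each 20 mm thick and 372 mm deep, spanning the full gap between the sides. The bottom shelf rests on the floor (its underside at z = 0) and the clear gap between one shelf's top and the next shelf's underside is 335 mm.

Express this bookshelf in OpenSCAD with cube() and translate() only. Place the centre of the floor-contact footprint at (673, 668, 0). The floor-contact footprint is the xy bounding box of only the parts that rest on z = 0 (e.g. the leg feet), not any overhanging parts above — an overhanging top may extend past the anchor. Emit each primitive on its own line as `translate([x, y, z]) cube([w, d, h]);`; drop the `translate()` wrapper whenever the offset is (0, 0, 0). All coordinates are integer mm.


translate([252, 482, 0]) cube([27, 372, 1199]);
translate([1067, 482, 0]) cube([27, 372, 1199]);
translate([279, 482, 0]) cube([788, 372, 20]);
translate([279, 482, 355]) cube([788, 372, 20]);
translate([279, 482, 710]) cube([788, 372, 20]);
translate([279, 482, 1065]) cube([788, 372, 20]);


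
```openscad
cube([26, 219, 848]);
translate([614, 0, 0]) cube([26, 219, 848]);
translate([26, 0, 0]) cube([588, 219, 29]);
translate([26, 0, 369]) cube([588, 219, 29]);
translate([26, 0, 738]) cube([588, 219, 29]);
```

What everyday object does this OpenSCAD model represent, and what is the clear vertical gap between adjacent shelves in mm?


A bookshelf. The clear shelf gap is 340 mm.

Two tall side panels with 3 horizontal boards between them — a bookshelf. The first two shelf undersides are at z = 0 and z = 369; with shelf thickness 29, the clear gap is 369 − 0 − 29 = 340 mm.


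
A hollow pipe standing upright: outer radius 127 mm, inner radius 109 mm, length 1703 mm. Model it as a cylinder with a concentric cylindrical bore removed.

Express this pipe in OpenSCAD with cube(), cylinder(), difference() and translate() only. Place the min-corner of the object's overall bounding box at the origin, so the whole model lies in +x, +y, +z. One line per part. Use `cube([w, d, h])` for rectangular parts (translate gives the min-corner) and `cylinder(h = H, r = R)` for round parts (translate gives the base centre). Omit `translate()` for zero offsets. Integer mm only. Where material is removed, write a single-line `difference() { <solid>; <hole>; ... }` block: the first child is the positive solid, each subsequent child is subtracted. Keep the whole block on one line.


difference() { translate([127, 127, 0]) cylinder(h = 1703, r = 127); translate([127, 127, 0]) cylinder(h = 1703, r = 109); }


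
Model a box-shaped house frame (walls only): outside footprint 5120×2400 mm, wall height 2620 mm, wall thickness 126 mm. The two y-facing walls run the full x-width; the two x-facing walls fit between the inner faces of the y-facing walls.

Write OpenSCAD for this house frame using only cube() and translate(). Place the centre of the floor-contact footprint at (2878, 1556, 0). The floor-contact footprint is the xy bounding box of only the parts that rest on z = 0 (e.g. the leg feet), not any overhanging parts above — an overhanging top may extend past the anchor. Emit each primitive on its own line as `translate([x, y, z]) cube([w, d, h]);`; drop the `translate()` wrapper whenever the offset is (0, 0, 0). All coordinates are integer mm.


translate([318, 356, 0]) cube([5120, 126, 2620]);
translate([318, 2630, 0]) cube([5120, 126, 2620]);
translate([318, 482, 0]) cube([126, 2148, 2620]);
translate([5312, 482, 0]) cube([126, 2148, 2620]);


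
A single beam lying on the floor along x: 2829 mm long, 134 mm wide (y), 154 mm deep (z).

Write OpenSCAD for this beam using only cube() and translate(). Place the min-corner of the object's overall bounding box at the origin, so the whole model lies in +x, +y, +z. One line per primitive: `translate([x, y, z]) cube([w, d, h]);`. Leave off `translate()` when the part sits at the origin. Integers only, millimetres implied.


cube([2829, 134, 154]);


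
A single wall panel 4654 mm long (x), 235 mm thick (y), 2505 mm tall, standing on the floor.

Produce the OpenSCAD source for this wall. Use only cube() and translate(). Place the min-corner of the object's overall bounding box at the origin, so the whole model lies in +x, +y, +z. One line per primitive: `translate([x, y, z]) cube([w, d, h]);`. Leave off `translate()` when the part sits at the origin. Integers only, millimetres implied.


cube([4654, 235, 2505]);


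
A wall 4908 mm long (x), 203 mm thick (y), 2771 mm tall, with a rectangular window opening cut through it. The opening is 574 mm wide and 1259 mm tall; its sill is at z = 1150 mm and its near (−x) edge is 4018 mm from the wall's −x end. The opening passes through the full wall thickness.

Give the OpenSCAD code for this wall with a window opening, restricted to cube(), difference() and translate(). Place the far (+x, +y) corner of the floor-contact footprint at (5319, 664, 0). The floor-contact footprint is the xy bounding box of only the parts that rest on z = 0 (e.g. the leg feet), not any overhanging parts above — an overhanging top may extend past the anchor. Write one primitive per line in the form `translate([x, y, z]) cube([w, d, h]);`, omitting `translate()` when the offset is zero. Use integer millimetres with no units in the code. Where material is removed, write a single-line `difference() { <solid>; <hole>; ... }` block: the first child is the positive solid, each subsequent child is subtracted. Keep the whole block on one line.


difference() { translate([411, 461, 0]) cube([4908, 203, 2771]); translate([4429, 461, 1150]) cube([574, 203, 1259]); }


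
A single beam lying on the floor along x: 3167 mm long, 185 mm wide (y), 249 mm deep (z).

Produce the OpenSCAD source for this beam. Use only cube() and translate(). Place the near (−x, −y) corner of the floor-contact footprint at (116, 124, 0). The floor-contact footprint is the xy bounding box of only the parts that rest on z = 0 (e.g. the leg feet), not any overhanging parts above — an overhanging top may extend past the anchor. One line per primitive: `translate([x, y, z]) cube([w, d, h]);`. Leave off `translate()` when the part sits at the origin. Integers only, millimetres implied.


translate([116, 124, 0]) cube([3167, 185, 249]);


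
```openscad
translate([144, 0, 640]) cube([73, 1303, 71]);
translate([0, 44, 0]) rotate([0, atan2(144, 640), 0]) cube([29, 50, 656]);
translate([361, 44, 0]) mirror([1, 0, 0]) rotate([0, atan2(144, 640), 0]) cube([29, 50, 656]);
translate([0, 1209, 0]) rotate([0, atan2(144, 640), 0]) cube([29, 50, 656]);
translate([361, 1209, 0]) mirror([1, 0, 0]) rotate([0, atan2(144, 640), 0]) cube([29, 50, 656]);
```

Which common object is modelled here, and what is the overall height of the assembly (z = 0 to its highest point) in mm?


A sawhorse. The overall height is 711 mm.

A beam across two mirrored pairs of raked legs — a sawhorse. The beam's underside is at z = 640 (matching the legs' vertical rise in atan2(144, 640)) and the beam is 71 mm tall, so its top is at 640 + 71 = 711 mm. The raked legs top out at the beam's underside, so that is the highest point.


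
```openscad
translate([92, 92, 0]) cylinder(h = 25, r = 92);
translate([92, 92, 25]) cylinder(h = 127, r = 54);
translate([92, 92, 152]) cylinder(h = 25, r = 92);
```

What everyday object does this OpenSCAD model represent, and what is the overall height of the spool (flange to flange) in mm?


A spool. The overall height is 177 mm.

Three coaxial cylinders, large–small–large — a spool. Two 25 mm flanges and a 127 mm core give 25 + 127 + 25 = 177 mm.


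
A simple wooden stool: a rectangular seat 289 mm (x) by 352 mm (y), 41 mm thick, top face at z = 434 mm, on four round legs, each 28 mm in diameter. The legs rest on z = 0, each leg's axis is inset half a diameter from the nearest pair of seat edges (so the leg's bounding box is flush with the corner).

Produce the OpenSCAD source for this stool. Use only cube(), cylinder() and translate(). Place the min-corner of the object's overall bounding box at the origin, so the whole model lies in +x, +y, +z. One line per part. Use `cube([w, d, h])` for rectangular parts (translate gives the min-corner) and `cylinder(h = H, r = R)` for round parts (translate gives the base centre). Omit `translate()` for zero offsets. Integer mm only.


// leg_h = 434 - 41 = 393
translate([0, 0, 393]) cube([289, 352, 41]);
translate([14, 14, 0]) cylinder(h = 393, r = 14);
translate([275, 14, 0]) cylinder(h = 393, r = 14);
translate([14, 338, 0]) cylinder(h = 393, r = 14);
translate([275, 338, 0]) cylinder(h = 393, r = 14);


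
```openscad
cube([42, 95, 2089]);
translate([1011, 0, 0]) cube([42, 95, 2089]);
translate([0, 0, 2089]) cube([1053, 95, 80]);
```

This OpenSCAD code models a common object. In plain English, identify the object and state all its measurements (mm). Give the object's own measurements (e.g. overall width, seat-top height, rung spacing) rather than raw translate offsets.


A door frame. The clear opening is 969 mm wide and 2089 mm high. Two 42 mm wide jambs, 95 mm deep, stand either side of the opening from the floor to the top of the opening. A 80 mm thick head sits across the top of both jambs, spanning the full outside width of the frame.


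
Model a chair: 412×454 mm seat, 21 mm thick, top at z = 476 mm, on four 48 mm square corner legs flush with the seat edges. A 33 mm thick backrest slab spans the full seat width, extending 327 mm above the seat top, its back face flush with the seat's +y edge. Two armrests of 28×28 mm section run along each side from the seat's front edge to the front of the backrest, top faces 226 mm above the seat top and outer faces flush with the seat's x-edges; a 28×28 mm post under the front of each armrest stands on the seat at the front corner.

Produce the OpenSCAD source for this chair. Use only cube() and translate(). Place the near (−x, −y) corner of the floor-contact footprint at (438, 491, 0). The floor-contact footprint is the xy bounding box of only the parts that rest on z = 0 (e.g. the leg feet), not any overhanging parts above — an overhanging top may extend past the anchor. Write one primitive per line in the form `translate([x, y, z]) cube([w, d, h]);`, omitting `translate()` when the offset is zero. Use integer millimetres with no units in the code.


// leg_h = 476 - 21 = 455
// arm post h = 226 - 28 = 198
translate([438, 491, 455]) cube([412, 454, 21]);
translate([438, 491, 0]) cube([48, 48, 455]);
translate([802, 491, 0]) cube([48, 48, 455]);
translate([438, 897, 0]) cube([48, 48, 455]);
translate([802, 897, 0]) cube([48, 48, 455]);
translate([438, 912, 476]) cube([412, 33, 327]);
translate([438, 491, 674]) cube([28, 421, 28]);
translate([822, 491, 674]) cube([28, 421, 28]);
translate([438, 491, 476]) cube([28, 28, 198]);
translate([822, 491, 476]) cube([28, 28, 198]);


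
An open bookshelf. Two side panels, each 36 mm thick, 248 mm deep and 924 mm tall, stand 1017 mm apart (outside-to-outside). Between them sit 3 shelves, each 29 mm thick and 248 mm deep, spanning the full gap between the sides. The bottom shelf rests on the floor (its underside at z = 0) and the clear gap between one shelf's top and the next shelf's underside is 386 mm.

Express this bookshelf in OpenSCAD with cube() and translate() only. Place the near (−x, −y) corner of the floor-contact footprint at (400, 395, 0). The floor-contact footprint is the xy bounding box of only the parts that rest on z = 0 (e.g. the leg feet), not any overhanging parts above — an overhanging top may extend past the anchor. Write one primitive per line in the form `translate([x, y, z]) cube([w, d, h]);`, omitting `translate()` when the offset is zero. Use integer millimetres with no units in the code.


translate([400, 395, 0]) cube([36, 248, 924]);
translate([1381, 395, 0]) cube([36, 248, 924]);
translate([436, 395, 0]) cube([945, 248, 29]);
translate([436, 395, 415]) cube([945, 248, 29]);
translate([436, 395, 830]) cube([945, 248, 29]);


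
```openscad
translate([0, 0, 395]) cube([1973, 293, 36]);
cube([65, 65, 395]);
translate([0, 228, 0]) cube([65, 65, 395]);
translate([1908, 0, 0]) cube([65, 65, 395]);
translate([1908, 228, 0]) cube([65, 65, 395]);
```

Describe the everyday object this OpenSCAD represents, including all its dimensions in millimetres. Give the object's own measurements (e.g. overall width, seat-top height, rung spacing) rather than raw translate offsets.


A long wooden bench with a 1973 mm (x) × 293 mm (y) seat, 36 mm thick, its top surface 431 mm above the floor. Four 65 mm square legs at the seat corners, flush with the edges, run from z = 0 to the seat underside.


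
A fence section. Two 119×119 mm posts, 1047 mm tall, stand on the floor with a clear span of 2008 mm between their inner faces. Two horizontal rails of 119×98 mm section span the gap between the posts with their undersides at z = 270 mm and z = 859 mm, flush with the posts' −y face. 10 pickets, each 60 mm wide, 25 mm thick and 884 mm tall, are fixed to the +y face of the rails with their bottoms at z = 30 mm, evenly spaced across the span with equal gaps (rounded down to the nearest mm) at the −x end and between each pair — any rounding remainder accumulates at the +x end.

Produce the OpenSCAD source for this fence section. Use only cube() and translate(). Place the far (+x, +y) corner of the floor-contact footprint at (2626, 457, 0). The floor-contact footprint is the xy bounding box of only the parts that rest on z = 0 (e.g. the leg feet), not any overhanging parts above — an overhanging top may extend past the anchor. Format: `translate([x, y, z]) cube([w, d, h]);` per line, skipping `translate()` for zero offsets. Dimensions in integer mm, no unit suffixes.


translate([380, 338, 0]) cube([119, 119, 1047]);
translate([2507, 338, 0]) cube([119, 119, 1047]);
translate([499, 338, 270]) cube([2008, 119, 98]);
translate([499, 338, 859]) cube([2008, 119, 98]);
translate([627, 457, 30]) cube([60, 25, 884]);
translate([815, 457, 30]) cube([60, 25, 884]);
translate([1003, 457, 30]) cube([60, 25, 884]);
translate([1191, 457, 30]) cube([60, 25, 884]);
translate([1379, 457, 30]) cube([60, 25, 884]);
translate([1567, 457, 30]) cube([60, 25, 884]);
translate([1755, 457, 30]) cube([60, 25, 884]);
translate([1943, 457, 30]) cube([60, 25, 884]);
translate([2131, 457, 30]) cube([60, 25, 884]);
translate([2319, 457, 30]) cube([60, 25, 884]);


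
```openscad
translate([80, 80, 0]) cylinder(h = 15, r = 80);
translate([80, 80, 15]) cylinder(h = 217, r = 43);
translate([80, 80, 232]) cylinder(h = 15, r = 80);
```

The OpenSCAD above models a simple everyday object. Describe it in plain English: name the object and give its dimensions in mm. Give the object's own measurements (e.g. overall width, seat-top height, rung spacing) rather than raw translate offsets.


A spool: two coaxial disc flanges of radius 80 mm and thickness 15 mm, joined by a core cylinder of radius 43 mm and height 217 mm. The lower flange rests on z = 0 and the three cylinders share a vertical axis.


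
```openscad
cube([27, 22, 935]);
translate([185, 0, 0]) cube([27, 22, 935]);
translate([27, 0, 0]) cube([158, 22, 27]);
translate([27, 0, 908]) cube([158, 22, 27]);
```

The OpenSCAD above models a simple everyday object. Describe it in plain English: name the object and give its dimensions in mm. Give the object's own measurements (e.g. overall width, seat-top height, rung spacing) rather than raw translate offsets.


A rectangular picture frame lying in the x–z plane (depth along y). The opening is 158 mm wide (x) by 881 mm tall (z), surrounded by a border 27 mm wide on all four sides. The frame is 22 mm deep and is made of two full-height vertical stiles with two horizontal rails fitted between them.


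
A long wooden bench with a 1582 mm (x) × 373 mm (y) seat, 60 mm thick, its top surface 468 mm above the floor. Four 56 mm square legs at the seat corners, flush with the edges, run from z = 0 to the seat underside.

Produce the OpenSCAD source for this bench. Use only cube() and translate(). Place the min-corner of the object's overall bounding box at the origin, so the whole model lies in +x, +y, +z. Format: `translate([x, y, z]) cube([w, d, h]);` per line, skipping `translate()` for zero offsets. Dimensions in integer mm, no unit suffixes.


translate([0, 0, 408]) cube([1582, 373, 60]);
cube([56, 56, 408]);
translate([0, 317, 0]) cube([56, 56, 408]);
translate([1526, 0, 0]) cube([56, 56, 408]);
translate([1526, 317, 0]) cube([56, 56, 408]);


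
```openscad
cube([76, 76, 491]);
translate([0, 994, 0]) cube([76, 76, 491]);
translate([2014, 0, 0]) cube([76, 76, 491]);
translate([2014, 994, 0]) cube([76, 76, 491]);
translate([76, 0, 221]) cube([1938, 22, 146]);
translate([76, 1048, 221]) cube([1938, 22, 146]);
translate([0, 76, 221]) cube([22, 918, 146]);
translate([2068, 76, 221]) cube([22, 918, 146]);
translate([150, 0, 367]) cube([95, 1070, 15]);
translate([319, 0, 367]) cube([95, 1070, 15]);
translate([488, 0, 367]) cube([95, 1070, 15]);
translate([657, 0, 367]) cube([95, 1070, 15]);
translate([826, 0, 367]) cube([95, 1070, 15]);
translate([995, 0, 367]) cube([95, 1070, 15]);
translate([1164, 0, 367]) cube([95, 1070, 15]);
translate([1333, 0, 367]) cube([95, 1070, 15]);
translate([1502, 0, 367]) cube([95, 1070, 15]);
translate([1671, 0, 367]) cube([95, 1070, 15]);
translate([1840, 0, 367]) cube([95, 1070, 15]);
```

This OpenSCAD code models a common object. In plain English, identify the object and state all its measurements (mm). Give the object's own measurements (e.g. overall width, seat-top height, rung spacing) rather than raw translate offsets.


A bed frame 2090 mm long (x) by 1070 mm wide (y). Four 76×76 mm corner posts, 491 mm tall, at the corners of the footprint. Four rails of 22 mm thickness and 146 mm height run between adjacent posts with their undersides at z = 221 mm, their outer faces flush with the outside of the frame (the two x-running rails run between the posts' inner faces; the two y-running rails run between the posts' inner faces). 11 slats, each 95 mm wide (x) and 15 mm thick, lie across the top of the two x-running rails, running the full 1070 mm width of the frame in y; along x they sit between the end posts with a 74 mm gap after the −x posts and between neighbouring slats, leaving 79 mm before the +x posts.


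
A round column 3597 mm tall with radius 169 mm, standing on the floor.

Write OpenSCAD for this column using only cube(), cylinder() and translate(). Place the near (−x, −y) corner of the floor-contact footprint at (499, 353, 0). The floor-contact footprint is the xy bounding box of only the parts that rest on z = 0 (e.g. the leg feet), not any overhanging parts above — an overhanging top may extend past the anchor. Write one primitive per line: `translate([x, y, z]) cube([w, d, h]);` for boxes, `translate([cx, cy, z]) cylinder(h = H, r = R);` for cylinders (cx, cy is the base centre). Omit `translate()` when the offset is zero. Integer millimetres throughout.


translate([668, 522, 0]) cylinder(h = 3597, r = 169);


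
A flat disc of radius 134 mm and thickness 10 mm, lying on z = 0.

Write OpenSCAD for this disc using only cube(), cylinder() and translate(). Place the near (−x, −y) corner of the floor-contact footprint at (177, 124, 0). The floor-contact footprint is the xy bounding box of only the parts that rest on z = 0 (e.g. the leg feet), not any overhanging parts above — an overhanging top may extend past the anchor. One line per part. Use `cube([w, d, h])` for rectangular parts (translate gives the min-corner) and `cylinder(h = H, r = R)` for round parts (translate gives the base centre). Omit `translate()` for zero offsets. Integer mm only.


translate([311, 258, 0]) cylinder(h = 10, r = 134);


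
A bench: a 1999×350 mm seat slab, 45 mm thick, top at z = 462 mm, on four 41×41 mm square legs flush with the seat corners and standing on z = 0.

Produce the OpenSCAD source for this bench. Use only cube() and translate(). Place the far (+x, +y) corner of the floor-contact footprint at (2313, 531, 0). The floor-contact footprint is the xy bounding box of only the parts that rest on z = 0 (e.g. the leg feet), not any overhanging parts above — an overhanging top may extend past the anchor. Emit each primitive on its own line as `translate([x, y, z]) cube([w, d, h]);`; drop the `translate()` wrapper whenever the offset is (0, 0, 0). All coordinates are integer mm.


translate([314, 181, 417]) cube([1999, 350, 45]);
translate([314, 181, 0]) cube([41, 41, 417]);
translate([314, 490, 0]) cube([41, 41, 417]);
translate([2272, 181, 0]) cube([41, 41, 417]);
translate([2272, 490, 0]) cube([41, 41, 417]);


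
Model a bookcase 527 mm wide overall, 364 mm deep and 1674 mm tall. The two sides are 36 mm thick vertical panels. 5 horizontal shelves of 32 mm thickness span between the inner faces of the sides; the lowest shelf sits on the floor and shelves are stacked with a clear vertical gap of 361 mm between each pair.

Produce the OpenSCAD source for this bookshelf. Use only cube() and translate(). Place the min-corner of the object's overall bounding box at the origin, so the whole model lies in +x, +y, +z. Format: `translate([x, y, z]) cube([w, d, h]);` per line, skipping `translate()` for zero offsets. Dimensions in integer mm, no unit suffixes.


cube([36, 364, 1674]);
translate([491, 0, 0]) cube([36, 364, 1674]);
translate([36, 0, 0]) cube([455, 364, 32]);
translate([36, 0, 393]) cube([455, 364, 32]);
translate([36, 0, 786]) cube([455, 364, 32]);
translate([36, 0, 1179]) cube([455, 364, 32]);
translate([36, 0, 1572]) cube([455, 364, 32]);


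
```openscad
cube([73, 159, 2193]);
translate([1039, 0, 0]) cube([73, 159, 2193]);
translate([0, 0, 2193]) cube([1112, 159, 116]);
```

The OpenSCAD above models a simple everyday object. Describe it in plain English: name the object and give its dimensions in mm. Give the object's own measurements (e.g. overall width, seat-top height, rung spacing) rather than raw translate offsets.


A door frame. The clear opening is 966 mm wide and 2193 mm high. Two 73 mm wide jambs, 159 mm deep, stand either side of the opening from the floor to the top of the opening. A 116 mm thick head sits across the top of both jambs, spanning the full outside width of the frame.


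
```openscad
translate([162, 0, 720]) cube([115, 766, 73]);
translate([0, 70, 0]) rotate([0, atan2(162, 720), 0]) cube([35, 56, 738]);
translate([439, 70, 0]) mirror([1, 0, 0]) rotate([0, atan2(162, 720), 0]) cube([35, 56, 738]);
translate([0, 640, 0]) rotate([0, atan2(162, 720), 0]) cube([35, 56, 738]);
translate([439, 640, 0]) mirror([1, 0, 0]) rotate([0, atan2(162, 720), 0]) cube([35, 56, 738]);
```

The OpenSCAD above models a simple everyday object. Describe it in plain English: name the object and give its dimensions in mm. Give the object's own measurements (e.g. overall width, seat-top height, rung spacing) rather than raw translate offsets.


A sawhorse. A 115×766×73 mm beam (x, y, z) sits on two A-frame leg pairs. Each pair is two raked legs of 35×56 mm section (56 mm along y) splaying symmetrically in x. Each leg rises 720 mm vertically over 162 mm of horizontal reach and is 738 mm long along its own axis. Every leg's outer bottom edge rests on the floor and its outer top edge meets a bottom edge of the beam — the left legs (tilting toward +x) meet the beam's −x bottom edge, the right legs (their mirror images, tilting toward −x) meet its +x bottom edge — so the leg tops tuck under the beam, the beam's underside is 720 mm above the floor, and the feet are 439 mm apart outside-to-outside with the beam centred between them. The two leg pairs are set in 70 mm from either end of the beam.
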